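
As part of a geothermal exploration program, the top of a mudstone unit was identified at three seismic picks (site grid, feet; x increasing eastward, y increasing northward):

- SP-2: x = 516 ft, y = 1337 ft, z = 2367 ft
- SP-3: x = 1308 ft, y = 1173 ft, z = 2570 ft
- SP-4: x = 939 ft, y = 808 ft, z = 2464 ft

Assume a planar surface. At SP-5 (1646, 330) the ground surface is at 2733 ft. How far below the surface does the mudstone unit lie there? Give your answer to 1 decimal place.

Two edge vectors: SP-2→SP-3 = (792, -164, 203), SP-2→SP-4 = (423, -529, 97).
Normal n = (SP-2→SP-3) × (SP-2→SP-4) = (91479, 9045, -349596).
So ∂z/∂x = −n_x/n_z = 0.261671 and ∂z/∂y = −n_y/n_z = 0.025873.
Intercept c from SP-2: 2367 − 135.02 − 34.59 = 2197.39.
At (1646, 330): z_contact = 430.71 + 8.54 + 2197.39 = 2636.63 ft.
Depth below ground = 2733 − 2636.63 = 96.4 ft.

96.4 ft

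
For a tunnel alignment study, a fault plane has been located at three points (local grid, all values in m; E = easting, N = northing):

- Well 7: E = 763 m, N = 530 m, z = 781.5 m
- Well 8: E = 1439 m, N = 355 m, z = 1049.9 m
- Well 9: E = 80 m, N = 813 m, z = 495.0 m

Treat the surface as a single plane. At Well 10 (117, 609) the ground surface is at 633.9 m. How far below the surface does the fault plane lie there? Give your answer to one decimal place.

Let the plane be z = a·E + b·N + c.
Well 8−Well 7: 676a − 175b = 268.4;  Well 9−Well 7: −683a + 283b = −286.5.
Solving gives a = 0.359691, b = −0.144279.
Then c = 781.5 − a·763 − b·530 = 583.52.
At (117, 609): z_contact = 42.08 − 87.87 + 583.52 = 537.74 m.
Depth below ground = 633.9 − 537.74 = 96.2 m.

96.2 m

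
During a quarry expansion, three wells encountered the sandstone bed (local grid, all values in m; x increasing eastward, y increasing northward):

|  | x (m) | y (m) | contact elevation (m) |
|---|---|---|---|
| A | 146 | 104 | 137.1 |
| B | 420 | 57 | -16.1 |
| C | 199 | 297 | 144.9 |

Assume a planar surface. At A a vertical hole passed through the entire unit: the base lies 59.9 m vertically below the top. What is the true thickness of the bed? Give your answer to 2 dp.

Let the plane be z = a·x + b·y + c.
B−A: 274a − 47b = −153.2;  C−A: 53a + 193b = 7.8.
Solving gives a = −0.52735, b = 0.18523.
|∇z| = √(a²+b²) = 0.55894, so dip δ = arctan(0.55894) = 29.20°.
True thickness = vertical thickness × cos δ = 59.9 × cos 29.20° = 52.29 m.

52.29 m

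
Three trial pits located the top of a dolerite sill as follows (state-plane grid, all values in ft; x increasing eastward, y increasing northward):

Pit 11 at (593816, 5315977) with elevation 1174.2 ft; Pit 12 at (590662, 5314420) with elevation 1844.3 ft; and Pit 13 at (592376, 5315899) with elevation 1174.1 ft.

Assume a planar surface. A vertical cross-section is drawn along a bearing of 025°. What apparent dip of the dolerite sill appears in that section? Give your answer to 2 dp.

Let the plane be z = a·x + b·y + c.
Pit 12−Pit 11: −3154a − 1557b = 670.1;  Pit 13−Pit 11: −1440a − 78b = −0.1.
Solving gives a = 0.02626, b = −0.48358.
Unit vector along 025° is (sin 25°, cos 25°) = (0.4226, 0.9063).
Slope in that direction = a·(0.4226) + b·(0.9063) = −0.42717.
Apparent dip = arctan|0.42717| = 23.13° (true dip is 25.8°, so apparent ≤ true as expected).

23.13°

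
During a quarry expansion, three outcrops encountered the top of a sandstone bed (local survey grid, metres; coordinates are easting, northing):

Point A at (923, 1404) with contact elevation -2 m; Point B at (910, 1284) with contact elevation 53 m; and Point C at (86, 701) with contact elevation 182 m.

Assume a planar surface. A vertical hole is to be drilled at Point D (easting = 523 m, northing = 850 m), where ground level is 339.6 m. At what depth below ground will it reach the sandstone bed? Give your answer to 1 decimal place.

149.4 m

Two edge vectors: Point A→Point B = (-13, -120, 55), Point A→Point C = (-837, -703, 184).
Normal n = (Point A→Point B) × (Point A→Point C) = (16585, -43643, -91301).
So ∂z/∂easting = −n_x/n_z = 0.181652 and ∂z/∂northing = −n_y/n_z = −0.478012.
Intercept c from Point A: -2 − 167.66 + 671.13 = 501.46.
At (523, 850): z_contact = 95.00 − 406.31 + 501.46 = 190.16 m.
Depth below ground = 339.6 − 190.16 = 149.4 m.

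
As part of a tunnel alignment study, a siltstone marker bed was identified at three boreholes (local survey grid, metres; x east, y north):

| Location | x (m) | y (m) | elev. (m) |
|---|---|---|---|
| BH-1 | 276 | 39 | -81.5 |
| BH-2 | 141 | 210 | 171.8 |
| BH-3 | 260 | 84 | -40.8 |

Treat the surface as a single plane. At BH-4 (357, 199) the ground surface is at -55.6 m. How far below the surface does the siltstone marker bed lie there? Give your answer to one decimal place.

64.5 m

Two edge vectors: BH-1→BH-2 = (-135, 171, 253.3), BH-1→BH-3 = (-16, 45, 40.7).
Normal n = (BH-1→BH-2) × (BH-1→BH-3) = (-4438.8, 1441.7, -3339).
So ∂z/∂x = −n_x/n_z = −1.32938 and ∂z/∂y = −n_y/n_z = 0.43178.
Intercept c from BH-1: -81.5 + 366.91 − 16.84 = 268.57.
At (357, 199): z_contact = −474.59 + 85.92 + 268.57 = -120.10 m.
Depth below ground = -55.6 − (-120.10) = 64.5 m.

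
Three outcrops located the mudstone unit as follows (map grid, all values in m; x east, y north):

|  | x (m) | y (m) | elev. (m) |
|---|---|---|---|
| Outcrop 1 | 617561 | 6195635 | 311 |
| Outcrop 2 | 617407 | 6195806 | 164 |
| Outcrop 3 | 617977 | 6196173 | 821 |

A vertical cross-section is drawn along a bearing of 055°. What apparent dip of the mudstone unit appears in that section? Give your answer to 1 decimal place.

Two edge vectors: Outcrop 1→Outcrop 2 = (-154, 171, -147), Outcrop 1→Outcrop 3 = (416, 538, 510).
Normal n = (Outcrop 1→Outcrop 2) × (Outcrop 1→Outcrop 3) = (166296, 17388, -153988).
So ∂z/∂x = −n_x/n_z = 1.07993 and ∂z/∂y = −n_y/n_z = 0.11292.
Unit vector along 055° is (sin 55°, cos 55°) = (0.8192, 0.5736).
Slope in that direction = a·(0.8192) + b·(0.5736) = 0.94939.
Apparent dip = arctan|0.94939| = 43.5° (true dip is 47.4°, so apparent ≤ true as expected).

43.5°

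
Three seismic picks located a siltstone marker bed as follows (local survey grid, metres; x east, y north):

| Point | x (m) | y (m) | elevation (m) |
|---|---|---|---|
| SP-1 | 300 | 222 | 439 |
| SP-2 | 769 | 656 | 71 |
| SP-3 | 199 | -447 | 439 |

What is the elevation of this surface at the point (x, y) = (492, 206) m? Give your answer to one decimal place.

Two edge vectors: SP-1→SP-2 = (469, 434, -368), SP-1→SP-3 = (-101, -669, 0).
Normal n = (SP-1→SP-2) × (SP-1→SP-3) = (-246192, 37168, -269927).
So ∂z/∂x = −n_x/n_z = −0.91207 and ∂z/∂y = −n_y/n_z = 0.13770.
Intercept c from SP-1: 439 + 273.62 − 30.57 = 682.05.
At (492, 206): z = −448.7 + 28.4 + 682.05 = 261.7 m.

261.7 m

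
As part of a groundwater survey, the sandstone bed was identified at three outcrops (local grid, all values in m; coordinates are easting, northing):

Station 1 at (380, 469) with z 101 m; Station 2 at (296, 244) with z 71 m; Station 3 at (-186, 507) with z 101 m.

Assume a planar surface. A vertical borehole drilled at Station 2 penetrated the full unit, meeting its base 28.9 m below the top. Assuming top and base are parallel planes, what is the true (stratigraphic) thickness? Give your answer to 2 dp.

28.66 m

Let the plane be z = a·easting + b·northing + c.
Station 2−Station 1: −84a − 225b = −30;  Station 3−Station 1: −566a + 38b = 0.
Solving gives a = 0.00873, b = 0.13007.
|∇z| = √(a²+b²) = 0.13037, so dip δ = arctan(0.13037) = 7.43°.
True thickness = vertical thickness × cos δ = 28.9 × cos 7.43° = 28.66 m.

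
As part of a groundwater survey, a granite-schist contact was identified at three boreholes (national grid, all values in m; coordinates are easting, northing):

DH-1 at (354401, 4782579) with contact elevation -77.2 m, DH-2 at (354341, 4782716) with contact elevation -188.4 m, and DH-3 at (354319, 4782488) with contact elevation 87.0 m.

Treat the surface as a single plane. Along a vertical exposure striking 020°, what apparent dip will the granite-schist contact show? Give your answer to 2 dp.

52.88°

Two edge vectors: DH-1→DH-2 = (-60, 137, -111.2), DH-1→DH-3 = (-82, -91, 164.2).
Normal n = (DH-1→DH-2) × (DH-1→DH-3) = (12376.2, 18970.4, 16694).
So ∂z/∂easting = −n_x/n_z = −0.74136 and ∂z/∂northing = −n_y/n_z = −1.13636.
Unit vector along 020° is (sin 20°, cos 20°) = (0.3420, 0.9397).
Slope in that direction = a·(0.3420) + b·(0.9397) = −1.32139.
Apparent dip = arctan|1.32139| = 52.88° (true dip is 53.6°, so apparent ≤ true as expected).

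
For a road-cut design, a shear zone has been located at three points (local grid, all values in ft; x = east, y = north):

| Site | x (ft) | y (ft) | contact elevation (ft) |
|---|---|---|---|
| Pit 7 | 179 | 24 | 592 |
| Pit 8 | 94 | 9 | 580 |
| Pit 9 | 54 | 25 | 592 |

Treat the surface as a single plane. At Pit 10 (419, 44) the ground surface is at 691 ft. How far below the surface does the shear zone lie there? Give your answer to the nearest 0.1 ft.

82.2 ft

Two edge vectors: Pit 7→Pit 8 = (-85, -15, -12), Pit 7→Pit 9 = (-125, 1, 0).
Normal n = (Pit 7→Pit 8) × (Pit 7→Pit 9) = (12, 1500, -1960).
So ∂z/∂x = −n_x/n_z = 0.00612 and ∂z/∂y = −n_y/n_z = 0.76531.
Intercept c from Pit 7: 592 − 1.10 − 18.37 = 572.54.
At (419, 44): z_contact = 2.57 + 33.67 + 572.54 = 608.78 ft.
Depth below ground = 691 − 608.78 = 82.2 ft.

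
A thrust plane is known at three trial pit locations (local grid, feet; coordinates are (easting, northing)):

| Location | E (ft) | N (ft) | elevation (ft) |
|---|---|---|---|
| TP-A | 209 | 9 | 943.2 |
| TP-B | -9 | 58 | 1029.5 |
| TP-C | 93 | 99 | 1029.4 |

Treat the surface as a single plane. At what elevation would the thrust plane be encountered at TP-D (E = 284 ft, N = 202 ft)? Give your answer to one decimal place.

1045.7 ft

Let the plane be z = a·E + b·N + c.
TP-B−TP-A: −218a + 49b = 86.3;  TP-C−TP-A: −116a + 90b = 86.2.
Solving gives a = −0.25425, b = 0.63008.
Then c = 943.2 − a·209 − b·9 = 990.67.
At (284, 202): z = −72.2 + 127.3 + 990.67 = 1045.7 ft.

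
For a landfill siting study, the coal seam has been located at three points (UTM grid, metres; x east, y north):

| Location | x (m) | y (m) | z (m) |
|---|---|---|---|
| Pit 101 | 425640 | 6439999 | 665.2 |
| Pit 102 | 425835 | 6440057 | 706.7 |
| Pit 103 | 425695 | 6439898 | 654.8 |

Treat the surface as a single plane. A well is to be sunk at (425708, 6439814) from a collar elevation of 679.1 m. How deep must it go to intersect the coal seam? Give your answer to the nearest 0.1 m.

38.1 m

Two edge vectors: Pit 101→Pit 102 = (195, 58, 41.5), Pit 101→Pit 103 = (55, -101, -10.4).
Normal n = (Pit 101→Pit 102) × (Pit 101→Pit 103) = (3588.3, 4310.5, -22885).
So ∂z/∂x = −n_x/n_z = 0.156797029 and ∂z/∂y = −n_y/n_z = 0.188354818.
Intercept c from Pit 101: 665.2 − 66739.09 − 1213004.84 = −1279078.72.
At (425708, 6439814): z_contact = 66749.75 + 1212969.99 − 1279078.72 = 641.02 m.
Depth below ground = 679.1 − 641.02 = 38.1 m.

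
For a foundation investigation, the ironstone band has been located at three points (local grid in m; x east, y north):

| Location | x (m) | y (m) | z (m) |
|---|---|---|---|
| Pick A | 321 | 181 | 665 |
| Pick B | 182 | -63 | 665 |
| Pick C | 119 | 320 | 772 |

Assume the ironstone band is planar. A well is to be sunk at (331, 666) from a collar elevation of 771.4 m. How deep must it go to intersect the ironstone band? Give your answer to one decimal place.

5.1 m

Let the plane be z = a·x + b·y + c.
Pick B−Pick A: −139a − 244b = 0;  Pick C−Pick A: −202a + 139b = 107.
Solving gives a = −0.38053, b = 0.21678.
Then c = 665 − a·321 − b·181 = 747.91.
At (331, 666): z_contact = −125.96 + 144.37 + 747.91 = 766.33 m.
Depth below ground = 771.4 − 766.33 = 5.1 m.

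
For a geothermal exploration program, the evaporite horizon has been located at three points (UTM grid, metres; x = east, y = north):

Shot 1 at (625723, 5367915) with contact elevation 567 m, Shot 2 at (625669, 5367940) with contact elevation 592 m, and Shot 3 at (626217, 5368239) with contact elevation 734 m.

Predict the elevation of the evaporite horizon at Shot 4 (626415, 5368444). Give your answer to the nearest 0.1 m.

854.7 m

Two edge vectors: Shot 1→Shot 2 = (-54, 25, 25), Shot 1→Shot 3 = (494, 324, 167).
Normal n = (Shot 1→Shot 2) × (Shot 1→Shot 3) = (-3925, 21368, -29846).
So ∂z/∂x = −n_x/n_z = −0.131508410 and ∂z/∂y = −n_y/n_z = 0.715941835.
Intercept c from Shot 1: 567 + 82287.84 − 3843114.91 = −3760260.08.
At (626415, 5368444): z = −82378.8 + 3843493.6 − 3760260.08 = 854.7 m.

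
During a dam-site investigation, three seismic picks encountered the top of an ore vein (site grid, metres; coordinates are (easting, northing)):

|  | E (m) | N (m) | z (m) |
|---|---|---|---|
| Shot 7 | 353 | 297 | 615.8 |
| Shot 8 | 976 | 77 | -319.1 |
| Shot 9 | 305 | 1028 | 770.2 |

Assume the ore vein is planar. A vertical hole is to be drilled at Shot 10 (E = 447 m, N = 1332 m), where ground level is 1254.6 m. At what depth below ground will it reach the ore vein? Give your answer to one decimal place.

656.6 m

Let the plane be z = a·E + b·N + c.
Shot 8−Shot 7: 623a − 220b = −934.9;  Shot 9−Shot 7: −48a + 731b = 154.4.
Solving gives a = −1.459907, b = 0.115355.
Then c = 615.8 − a·353 − b·297 = 1096.89.
At (447, 1332): z_contact = −652.58 + 153.65 + 1096.89 = 597.96 m.
Depth below ground = 1254.6 − 597.96 = 656.6 m.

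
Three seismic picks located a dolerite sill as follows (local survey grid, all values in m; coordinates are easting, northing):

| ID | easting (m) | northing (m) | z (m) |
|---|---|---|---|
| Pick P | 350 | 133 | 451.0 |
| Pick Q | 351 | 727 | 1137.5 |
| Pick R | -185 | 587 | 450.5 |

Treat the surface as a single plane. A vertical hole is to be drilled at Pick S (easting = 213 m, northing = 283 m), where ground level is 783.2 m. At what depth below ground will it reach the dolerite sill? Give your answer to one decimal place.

293.4 m

Let the plane be z = a·easting + b·northing + c.
Pick Q−Pick P: 1a + 594b = 686.5;  Pick R−Pick P: −535a + 454b = −0.5.
Solving gives a = 0.98028, b = 1.15407.
Then c = 451 − a·350 − b·133 = −45.59.
At (213, 283): z_contact = 208.80 + 326.60 − 45.59 = 489.81 m.
Depth below ground = 783.2 − 489.81 = 293.4 m.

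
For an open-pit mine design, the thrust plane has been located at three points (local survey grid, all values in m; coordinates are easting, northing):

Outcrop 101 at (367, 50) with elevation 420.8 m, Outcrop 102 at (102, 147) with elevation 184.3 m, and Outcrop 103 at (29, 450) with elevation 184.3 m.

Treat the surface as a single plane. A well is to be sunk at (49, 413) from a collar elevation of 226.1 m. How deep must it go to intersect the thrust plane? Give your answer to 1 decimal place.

30.9 m

Two edge vectors: Outcrop 101→Outcrop 102 = (-265, 97, -236.5), Outcrop 101→Outcrop 103 = (-338, 400, -236.5).
Normal n = (Outcrop 101→Outcrop 102) × (Outcrop 101→Outcrop 103) = (71659.5, 17264.5, -73214).
So ∂z/∂easting = −n_x/n_z = 0.97877 and ∂z/∂northing = −n_y/n_z = 0.23581.
Intercept c from Outcrop 101: 420.8 − 359.21 − 11.79 = 49.80.
At (49, 413): z_contact = 47.96 + 97.39 + 49.80 = 195.15 m.
Depth below ground = 226.1 − 195.15 = 30.9 m.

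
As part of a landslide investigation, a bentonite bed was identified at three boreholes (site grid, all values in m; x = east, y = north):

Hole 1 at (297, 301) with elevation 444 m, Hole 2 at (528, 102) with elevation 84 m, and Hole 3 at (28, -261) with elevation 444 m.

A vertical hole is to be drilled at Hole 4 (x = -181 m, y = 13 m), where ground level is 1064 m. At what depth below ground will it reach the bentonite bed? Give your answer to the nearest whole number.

Two edge vectors: Hole 1→Hole 2 = (231, -199, -360), Hole 1→Hole 3 = (-269, -562, 0).
Normal n = (Hole 1→Hole 2) × (Hole 1→Hole 3) = (-202320, 96840, -183353).
So ∂z/∂x = −n_x/n_z = −1.10345 and ∂z/∂y = −n_y/n_z = 0.52816.
Intercept c from Hole 1: 444 + 327.72 − 158.98 = 612.75.
At (-181, 13): z_contact = 199.7 + 6.9 + 612.75 = 819.3 m.
Depth below ground = 1064 − 819.3 = 245 m.

245 m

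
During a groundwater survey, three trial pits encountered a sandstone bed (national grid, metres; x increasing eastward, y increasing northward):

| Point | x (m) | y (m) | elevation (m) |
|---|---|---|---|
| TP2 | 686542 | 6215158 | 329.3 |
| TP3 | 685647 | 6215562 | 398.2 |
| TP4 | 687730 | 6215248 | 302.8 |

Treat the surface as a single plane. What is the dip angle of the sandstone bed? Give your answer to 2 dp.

Let the plane be z = a·x + b·y + c.
TP3−TP2: −895a + 404b = 68.9;  TP4−TP2: 1188a + 90b = −26.5.
Solving gives a = −0.03016, b = 0.10372.
Gradient magnitude |∇z| = √(a² + b²) = √(0.00091 + 0.01076) = 0.10802.
True dip = arctan(0.10802) = 6.17°, dipping toward SSE (azimuth ≈ 164°).

6.17°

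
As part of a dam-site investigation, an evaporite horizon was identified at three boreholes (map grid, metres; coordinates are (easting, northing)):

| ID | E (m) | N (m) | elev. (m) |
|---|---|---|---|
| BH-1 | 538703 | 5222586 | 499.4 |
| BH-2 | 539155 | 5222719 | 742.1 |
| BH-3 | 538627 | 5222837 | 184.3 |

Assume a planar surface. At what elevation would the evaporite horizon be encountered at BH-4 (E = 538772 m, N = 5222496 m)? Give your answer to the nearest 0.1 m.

647.1 m

Let the plane be z = a·E + b·N + c.
BH-2−BH-1: 452a + 133b = 242.7;  BH-3−BH-1: −76a + 251b = −315.1.
Solving gives a = 0.832194885, b = −1.003399158.
Then c = 499.4 − a·538703 − b·5222586 = 4792531.92.
At (538772, 5222496): z = 448363.3 − 5240248.1 + 4792531.92 = 647.1 m.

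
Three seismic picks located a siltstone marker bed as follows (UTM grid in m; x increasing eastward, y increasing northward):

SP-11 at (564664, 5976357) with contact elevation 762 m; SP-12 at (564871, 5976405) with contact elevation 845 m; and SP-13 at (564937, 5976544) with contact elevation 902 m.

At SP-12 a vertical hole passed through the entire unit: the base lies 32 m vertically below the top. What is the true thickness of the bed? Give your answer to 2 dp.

29.47 m

Let the plane be z = a·x + b·y + c.
SP-12−SP-11: 207a + 48b = 83;  SP-13−SP-11: 273a + 187b = 140.
Solving gives a = 0.34372, b = 0.24687.
|∇z| = √(a²+b²) = 0.42319, so dip δ = arctan(0.42319) = 22.94°.
True thickness = vertical thickness × cos δ = 32 × cos 22.94° = 29.47 m.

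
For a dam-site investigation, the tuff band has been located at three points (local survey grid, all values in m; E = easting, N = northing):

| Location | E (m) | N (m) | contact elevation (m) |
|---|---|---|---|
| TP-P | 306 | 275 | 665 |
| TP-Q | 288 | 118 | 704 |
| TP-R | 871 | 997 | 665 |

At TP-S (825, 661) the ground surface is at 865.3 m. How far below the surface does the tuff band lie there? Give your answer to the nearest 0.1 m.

Two edge vectors: TP-P→TP-Q = (-18, -157, 39), TP-P→TP-R = (565, 722, 0).
Normal n = (TP-P→TP-Q) × (TP-P→TP-R) = (-28158, 22035, 75709).
So ∂z/∂E = −n_x/n_z = 0.37192 and ∂z/∂N = −n_y/n_z = −0.29105.
Intercept c from TP-P: 665 − 113.81 + 80.04 = 631.23.
At (825, 661): z_contact = 306.84 − 192.38 + 631.23 = 745.68 m.
Depth below ground = 865.3 − 745.68 = 119.6 m.

119.6 m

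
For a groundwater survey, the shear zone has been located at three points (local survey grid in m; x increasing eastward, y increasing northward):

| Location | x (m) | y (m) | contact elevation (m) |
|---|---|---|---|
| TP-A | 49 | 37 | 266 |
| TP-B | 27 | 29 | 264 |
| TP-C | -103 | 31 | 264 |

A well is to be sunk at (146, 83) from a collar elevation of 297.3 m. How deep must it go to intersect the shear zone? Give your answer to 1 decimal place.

Let the plane be z = a·x + b·y + c.
TP-B−TP-A: −22a − 8b = −2;  TP-C−TP-A: −152a − 6b = −2.
Solving gives a = 0.00369, b = 0.23985.
Then c = 266 − a·49 − b·37 = 256.94.
At (146, 83): z_contact = 0.54 + 19.91 + 256.94 = 277.39 m.
Depth below ground = 297.3 − 277.39 = 19.9 m.

19.9 m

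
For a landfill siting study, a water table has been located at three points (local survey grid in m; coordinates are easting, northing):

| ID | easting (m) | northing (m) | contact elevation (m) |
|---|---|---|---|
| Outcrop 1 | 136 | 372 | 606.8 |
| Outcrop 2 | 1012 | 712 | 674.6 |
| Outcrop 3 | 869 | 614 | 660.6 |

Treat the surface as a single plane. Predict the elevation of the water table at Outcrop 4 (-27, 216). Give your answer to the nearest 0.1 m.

Let the plane be z = a·easting + b·northing + c.
Outcrop 2−Outcrop 1: 876a + 340b = 67.8;  Outcrop 3−Outcrop 1: 733a + 242b = 53.8.
Solving gives a = 0.050618, b = 0.068996.
Then c = 606.8 − a·136 − b·372 = 574.25.
At (-27, 216): z = −1.4 + 14.9 + 574.25 = 587.8 m.

587.8 m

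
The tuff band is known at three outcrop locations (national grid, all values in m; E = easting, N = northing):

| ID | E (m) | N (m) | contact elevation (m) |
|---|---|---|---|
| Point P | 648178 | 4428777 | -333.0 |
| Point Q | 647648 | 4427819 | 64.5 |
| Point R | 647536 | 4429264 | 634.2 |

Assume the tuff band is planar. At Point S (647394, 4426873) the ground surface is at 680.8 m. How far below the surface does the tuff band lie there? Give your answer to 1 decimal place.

569.3 m

Let the plane be z = a·E + b·N + c.
Point Q−Point P: −530a − 958b = 397.5;  Point R−Point P: −642a + 487b = 967.2.
Solving gives a = −1.282901256, b = 0.294820110.
Then c = -333 − a·648178 − b·4428777 = −474477.15.
At (647394, 4426873): z_contact = −830542.58 + 1305131.19 − 474477.15 = 111.46 m.
Depth below ground = 680.8 − 111.46 = 569.3 m.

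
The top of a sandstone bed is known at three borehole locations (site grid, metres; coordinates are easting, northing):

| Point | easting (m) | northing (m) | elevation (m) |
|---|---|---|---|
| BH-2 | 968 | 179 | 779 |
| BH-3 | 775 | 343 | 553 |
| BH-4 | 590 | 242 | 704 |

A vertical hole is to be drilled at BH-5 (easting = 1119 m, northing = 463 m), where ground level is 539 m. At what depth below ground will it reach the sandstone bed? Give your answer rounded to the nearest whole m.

170 m

Two edge vectors: BH-2→BH-3 = (-193, 164, -226), BH-2→BH-4 = (-378, 63, -75).
Normal n = (BH-2→BH-3) × (BH-2→BH-4) = (1938, 70953, 49833).
So ∂z/∂easting = −n_x/n_z = −0.03889 and ∂z/∂northing = −n_y/n_z = −1.42382.
Intercept c from BH-2: 779 + 37.65 + 254.86 = 1071.51.
At (1119, 463): z_contact = −43.5 − 659.2 + 1071.51 = 368.8 m.
Depth below ground = 539 − 368.8 = 170 m.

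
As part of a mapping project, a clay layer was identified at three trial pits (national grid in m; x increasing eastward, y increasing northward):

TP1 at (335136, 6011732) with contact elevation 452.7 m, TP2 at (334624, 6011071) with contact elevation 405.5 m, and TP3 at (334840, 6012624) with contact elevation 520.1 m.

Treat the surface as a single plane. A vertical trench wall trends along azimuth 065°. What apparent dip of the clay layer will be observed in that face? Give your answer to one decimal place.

Let the plane be z = a·x + b·y + c.
TP2−TP1: −512a − 661b = −47.2;  TP3−TP1: −296a + 892b = 67.4.
Solving gives a = −0.00375, b = 0.07431.
Unit vector along 065° is (sin 65°, cos 65°) = (0.9063, 0.4226).
Slope in that direction = a·(0.9063) + b·(0.4226) = 0.02800.
Apparent dip = arctan|0.02800| = 1.6° (true dip is 4.3°, so apparent ≤ true as expected).

1.6°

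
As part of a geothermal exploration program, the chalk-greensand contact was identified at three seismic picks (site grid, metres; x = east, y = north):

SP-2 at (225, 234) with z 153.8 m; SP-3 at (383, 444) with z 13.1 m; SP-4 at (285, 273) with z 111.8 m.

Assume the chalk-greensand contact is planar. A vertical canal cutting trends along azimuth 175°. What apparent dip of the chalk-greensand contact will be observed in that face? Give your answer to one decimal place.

13.2°

Let the plane be z = a·x + b·y + c.
SP-3−SP-2: 158a + 210b = −140.7;  SP-4−SP-2: 60a + 39b = −42.
Solving gives a = −0.51766, b = −0.28052.
Unit vector along 175° is (sin 175°, cos 175°) = (0.0872, -0.9962).
Slope in that direction = a·(0.0872) + b·(-0.9962) = 0.23434.
Apparent dip = arctan|0.23434| = 13.2° (true dip is 30.5°, so apparent ≤ true as expected).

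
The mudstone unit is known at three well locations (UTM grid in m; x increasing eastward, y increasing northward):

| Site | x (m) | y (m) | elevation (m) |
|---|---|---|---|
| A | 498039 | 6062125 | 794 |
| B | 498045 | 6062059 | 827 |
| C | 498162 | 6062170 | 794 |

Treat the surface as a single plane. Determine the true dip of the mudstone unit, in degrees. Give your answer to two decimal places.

27.26°

Two edge vectors: A→B = (6, -66, 33), A→C = (123, 45, 0).
Normal n = (A→B) × (A→C) = (-1485, 4059, 8388).
So ∂z/∂x = −n_x/n_z = 0.17704 and ∂z/∂y = −n_y/n_z = −0.48391.
Gradient magnitude |∇z| = √(a² + b²) = √(0.03134 + 0.23416) = 0.51527.
True dip = arctan(0.51527) = 27.26°, dipping toward NNW (azimuth ≈ 340°).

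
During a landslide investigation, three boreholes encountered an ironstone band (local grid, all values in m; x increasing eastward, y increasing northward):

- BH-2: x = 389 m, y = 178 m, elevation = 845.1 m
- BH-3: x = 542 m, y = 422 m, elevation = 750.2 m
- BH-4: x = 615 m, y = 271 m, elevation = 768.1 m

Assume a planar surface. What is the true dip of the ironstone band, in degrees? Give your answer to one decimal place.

18.7°

Let the plane be z = a·x + b·y + c.
BH-3−BH-2: 153a + 244b = −94.9;  BH-4−BH-2: 226a + 93b = −77.
Solving gives a = −0.24349, b = −0.23626.
Gradient magnitude |∇z| = √(a² + b²) = √(0.05929 + 0.05582) = 0.33927.
True dip = arctan(0.33927) = 18.7°, dipping toward NE (azimuth ≈ 046°).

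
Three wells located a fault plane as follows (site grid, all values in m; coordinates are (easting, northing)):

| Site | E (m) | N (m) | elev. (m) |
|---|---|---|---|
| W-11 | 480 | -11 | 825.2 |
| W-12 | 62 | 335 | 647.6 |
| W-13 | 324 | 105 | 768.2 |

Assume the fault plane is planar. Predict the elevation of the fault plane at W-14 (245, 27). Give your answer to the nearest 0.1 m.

Let the plane be z = a·E + b·N + c.
W-12−W-11: −418a + 346b = −177.6;  W-13−W-11: −156a + 116b = −57.
Solving gives a = −0.16028, b = −0.70692.
Then c = 825.2 − a·480 − b·-11 = 894.36.
At (245, 27): z = −39.3 − 19.1 + 894.36 = 836.0 m.

836.0 m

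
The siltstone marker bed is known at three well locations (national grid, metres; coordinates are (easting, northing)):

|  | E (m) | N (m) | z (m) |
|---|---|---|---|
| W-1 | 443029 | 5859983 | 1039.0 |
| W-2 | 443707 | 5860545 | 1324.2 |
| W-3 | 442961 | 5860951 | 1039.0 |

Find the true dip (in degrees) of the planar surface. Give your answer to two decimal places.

21.73°

Let the plane be z = a·E + b·N + c.
W-2−W-1: 678a + 562b = 285.2;  W-3−W-1: −68a + 968b = 0.
Solving gives a = 0.39750, b = 0.02792.
Gradient magnitude |∇z| = √(a² + b²) = √(0.15801 + 0.00078) = 0.39848.
True dip = arctan(0.39848) = 21.73°, dipping toward W (azimuth ≈ 266°).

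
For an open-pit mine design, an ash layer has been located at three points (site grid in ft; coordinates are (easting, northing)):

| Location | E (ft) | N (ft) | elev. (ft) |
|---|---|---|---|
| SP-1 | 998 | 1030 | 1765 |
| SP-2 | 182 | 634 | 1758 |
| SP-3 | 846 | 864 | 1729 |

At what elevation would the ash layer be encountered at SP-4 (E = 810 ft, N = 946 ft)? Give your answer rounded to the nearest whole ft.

Let the plane be z = a·E + b·N + c.
SP-2−SP-1: −816a − 396b = −7;  SP-3−SP-1: −152a − 166b = −36.
Solving gives a = −0.17397, b = 0.37617.
Then c = 1765 − a·998 − b·1030 = 1551.17.
At (810, 946): z = −140.9 + 355.9 + 1551.17 = 1766.1 ft.

1766 ft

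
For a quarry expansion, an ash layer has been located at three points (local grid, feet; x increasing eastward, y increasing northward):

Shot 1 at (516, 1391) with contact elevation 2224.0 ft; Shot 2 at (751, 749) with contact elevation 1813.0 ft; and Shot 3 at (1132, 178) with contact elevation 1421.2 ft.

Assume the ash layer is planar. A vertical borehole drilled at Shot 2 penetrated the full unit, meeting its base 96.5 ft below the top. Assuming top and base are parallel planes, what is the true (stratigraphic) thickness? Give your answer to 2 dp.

82.60 ft

Two edge vectors: Shot 1→Shot 2 = (235, -642, -411), Shot 1→Shot 3 = (616, -1213, -802.8).
Normal n = (Shot 1→Shot 2) × (Shot 1→Shot 3) = (16854.6, -64518, 110417).
So ∂z/∂x = −n_x/n_z = −0.15264 and ∂z/∂y = −n_y/n_z = 0.58431.
|∇z| = √(a²+b²) = 0.60392, so dip δ = arctan(0.60392) = 31.13°.
True thickness = vertical thickness × cos δ = 96.5 × cos 31.13° = 82.60 ft.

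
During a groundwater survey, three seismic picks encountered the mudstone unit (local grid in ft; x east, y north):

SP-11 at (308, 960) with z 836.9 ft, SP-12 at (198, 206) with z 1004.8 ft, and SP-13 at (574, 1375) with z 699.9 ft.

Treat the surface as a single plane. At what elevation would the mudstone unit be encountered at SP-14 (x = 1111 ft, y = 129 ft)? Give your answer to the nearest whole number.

Let the plane be z = a·x + b·y + c.
SP-12−SP-11: −110a − 754b = 167.9;  SP-13−SP-11: 266a + 415b = −137.
Solving gives a = −0.21702, b = −0.19102.
Then c = 836.9 − a·308 − b·960 = 1087.12.
At (1111, 129): z = −241.1 − 24.6 + 1087.12 = 821.4 ft.

821 ft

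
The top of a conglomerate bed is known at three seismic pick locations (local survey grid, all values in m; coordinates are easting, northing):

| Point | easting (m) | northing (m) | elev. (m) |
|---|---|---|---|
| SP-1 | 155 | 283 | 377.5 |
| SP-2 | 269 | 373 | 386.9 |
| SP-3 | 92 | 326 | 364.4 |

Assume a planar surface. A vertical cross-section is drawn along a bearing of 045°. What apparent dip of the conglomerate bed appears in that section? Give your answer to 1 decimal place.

Two edge vectors: SP-1→SP-2 = (114, 90, 9.4), SP-1→SP-3 = (-63, 43, -13.1).
Normal n = (SP-1→SP-2) × (SP-1→SP-3) = (-1583.2, 901.2, 10572).
So ∂z/∂easting = −n_x/n_z = 0.14975 and ∂z/∂northing = −n_y/n_z = −0.08524.
Unit vector along 045° is (sin 45°, cos 45°) = (0.7071, 0.7071).
Slope in that direction = a·(0.7071) + b·(0.7071) = 0.04562.
Apparent dip = arctan|0.04562| = 2.6° (true dip is 9.8°, so apparent ≤ true as expected).

2.6°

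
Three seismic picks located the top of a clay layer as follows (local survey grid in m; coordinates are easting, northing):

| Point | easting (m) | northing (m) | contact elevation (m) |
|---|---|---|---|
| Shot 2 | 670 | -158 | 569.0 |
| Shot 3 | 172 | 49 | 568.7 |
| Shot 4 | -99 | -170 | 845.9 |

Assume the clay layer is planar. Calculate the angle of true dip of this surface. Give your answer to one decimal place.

42.2°

Two edge vectors: Shot 2→Shot 3 = (-498, 207, -0.3), Shot 2→Shot 4 = (-769, -12, 276.9).
Normal n = (Shot 2→Shot 3) × (Shot 2→Shot 4) = (57314.7, 138126.9, 165159).
So ∂z/∂easting = −n_x/n_z = −0.34703 and ∂z/∂northing = −n_y/n_z = −0.83633.
Gradient magnitude |∇z| = √(a² + b²) = √(0.12043 + 0.69944) = 0.90547.
True dip = arctan(0.90547) = 42.2°, dipping toward NNE (azimuth ≈ 023°).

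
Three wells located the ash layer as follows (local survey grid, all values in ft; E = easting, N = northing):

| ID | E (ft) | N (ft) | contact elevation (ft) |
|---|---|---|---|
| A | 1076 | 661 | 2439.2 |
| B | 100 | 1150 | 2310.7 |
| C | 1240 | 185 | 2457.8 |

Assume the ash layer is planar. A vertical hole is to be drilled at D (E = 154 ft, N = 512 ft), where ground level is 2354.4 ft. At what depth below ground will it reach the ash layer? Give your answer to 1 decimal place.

41.2 ft

Let the plane be z = a·E + b·N + c.
B−A: −976a + 489b = −128.5;  C−A: 164a − 476b = 18.6.
Solving gives a = 0.135466, b = 0.007598.
Then c = 2439.2 − a·1076 − b·661 = 2288.42.
At (154, 512): z_contact = 20.86 + 3.89 + 2288.42 = 2313.17 ft.
Depth below ground = 2354.4 − 2313.17 = 41.2 ft.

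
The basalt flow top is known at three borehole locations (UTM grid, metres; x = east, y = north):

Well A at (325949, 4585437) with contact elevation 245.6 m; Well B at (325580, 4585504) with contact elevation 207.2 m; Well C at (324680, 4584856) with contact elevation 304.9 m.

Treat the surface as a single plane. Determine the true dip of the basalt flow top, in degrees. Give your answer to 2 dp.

13.69°

Let the plane be z = a·x + b·y + c.
Well B−Well A: −369a + 67b = −38.4;  Well C−Well A: −1269a − 581b = 59.3.
Solving gives a = 0.06124, b = −0.23583.
Gradient magnitude |∇z| = √(a² + b²) = √(0.00375 + 0.05562) = 0.24366.
True dip = arctan(0.24366) = 13.69°, dipping toward NNW (azimuth ≈ 345°).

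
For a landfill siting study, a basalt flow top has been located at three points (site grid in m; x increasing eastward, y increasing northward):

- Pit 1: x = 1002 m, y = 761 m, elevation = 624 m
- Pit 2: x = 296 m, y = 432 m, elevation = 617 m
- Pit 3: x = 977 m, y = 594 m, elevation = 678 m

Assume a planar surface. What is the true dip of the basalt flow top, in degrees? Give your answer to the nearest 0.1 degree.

21.3°

Two edge vectors: Pit 1→Pit 2 = (-706, -329, -7), Pit 1→Pit 3 = (-25, -167, 54).
Normal n = (Pit 1→Pit 2) × (Pit 1→Pit 3) = (-18935, 38299, 109677).
So ∂z/∂x = −n_x/n_z = 0.17264 and ∂z/∂y = −n_y/n_z = −0.34920.
Gradient magnitude |∇z| = √(a² + b²) = √(0.02981 + 0.12194) = 0.38954.
True dip = arctan(0.38954) = 21.3°, dipping toward NNW (azimuth ≈ 334°).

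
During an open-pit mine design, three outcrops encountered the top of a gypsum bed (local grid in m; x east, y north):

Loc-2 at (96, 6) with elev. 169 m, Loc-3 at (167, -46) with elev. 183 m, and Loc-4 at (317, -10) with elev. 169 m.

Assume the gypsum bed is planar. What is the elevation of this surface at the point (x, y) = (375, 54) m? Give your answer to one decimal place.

Let the plane be z = a·x + b·y + c.
Loc-3−Loc-2: 71a − 52b = 14;  Loc-4−Loc-2: 221a − 16b = 0.
Solving gives a = −0.02163, b = −0.29876.
Then c = 169 − a·96 − b·6 = 172.87.
At (375, 54): z = −8.1 − 16.1 + 172.87 = 148.6 m.

148.6 m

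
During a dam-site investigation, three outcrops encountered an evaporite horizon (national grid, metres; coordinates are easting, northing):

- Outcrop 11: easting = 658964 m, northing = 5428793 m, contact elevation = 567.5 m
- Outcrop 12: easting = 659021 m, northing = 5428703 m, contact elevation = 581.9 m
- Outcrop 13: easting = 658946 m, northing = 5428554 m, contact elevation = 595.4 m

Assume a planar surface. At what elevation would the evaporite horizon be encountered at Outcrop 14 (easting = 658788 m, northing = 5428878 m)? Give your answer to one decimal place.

Let the plane be z = a·easting + b·northing + c.
Outcrop 12−Outcrop 11: 57a − 90b = 14.4;  Outcrop 13−Outcrop 11: −18a − 239b = 27.9.
Solving gives a = 0.061050974, b = −0.121334383.
Then c = 567.5 − a·658964 − b·5428793 = 619036.35.
At (658788, 5428878): z = 40219.6 − 658709.6 + 619036.35 = 546.4 m.

546.4 m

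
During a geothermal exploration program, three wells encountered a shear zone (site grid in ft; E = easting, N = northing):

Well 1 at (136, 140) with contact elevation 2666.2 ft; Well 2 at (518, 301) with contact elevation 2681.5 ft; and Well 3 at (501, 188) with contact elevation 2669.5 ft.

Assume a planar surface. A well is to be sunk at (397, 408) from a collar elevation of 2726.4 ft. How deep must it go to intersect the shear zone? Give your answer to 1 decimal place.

32.8 ft

Two edge vectors: Well 1→Well 2 = (382, 161, 15.3), Well 1→Well 3 = (365, 48, 3.3).
Normal n = (Well 1→Well 2) × (Well 1→Well 3) = (-203.1, 4323.9, -40429).
So ∂z/∂E = −n_x/n_z = −0.00502 and ∂z/∂N = −n_y/n_z = 0.10695.
Intercept c from Well 1: 2666.2 + 0.68 − 14.97 = 2651.91.
At (397, 408): z_contact = −1.99 + 43.64 + 2651.91 = 2693.55 ft.
Depth below ground = 2726.4 − 2693.55 = 32.8 ft.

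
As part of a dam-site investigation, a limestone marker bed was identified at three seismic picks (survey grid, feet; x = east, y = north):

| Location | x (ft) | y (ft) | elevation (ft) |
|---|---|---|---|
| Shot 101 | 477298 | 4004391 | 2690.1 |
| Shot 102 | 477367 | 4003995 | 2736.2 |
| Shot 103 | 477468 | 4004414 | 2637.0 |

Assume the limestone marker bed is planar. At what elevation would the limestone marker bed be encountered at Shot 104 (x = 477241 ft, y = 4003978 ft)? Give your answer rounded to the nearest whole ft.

Let the plane be z = a·x + b·y + c.
Shot 102−Shot 101: 69a − 396b = 46.1;  Shot 103−Shot 101: 170a + 23b = −53.1.
Solving gives a = −0.28977172, b = −0.16690467.
Then c = 2690.1 − a·477298 − b·4004391 = 809349.12.
At (477241, 4003978): z = −138290.9 − 668282.6 + 809349.12 = 2775.5 ft.

2776 ft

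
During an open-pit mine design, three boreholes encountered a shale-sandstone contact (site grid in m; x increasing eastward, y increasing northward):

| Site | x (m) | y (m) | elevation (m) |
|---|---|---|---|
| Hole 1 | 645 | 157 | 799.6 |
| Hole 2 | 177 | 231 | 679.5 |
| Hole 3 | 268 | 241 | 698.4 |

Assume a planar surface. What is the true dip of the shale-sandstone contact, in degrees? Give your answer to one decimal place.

16.3°

Two edge vectors: Hole 1→Hole 2 = (-468, 74, -120.1), Hole 1→Hole 3 = (-377, 84, -101.2).
Normal n = (Hole 1→Hole 2) × (Hole 1→Hole 3) = (2599.6, -2083.9, -11414).
So ∂z/∂x = −n_x/n_z = 0.22776 and ∂z/∂y = −n_y/n_z = −0.18257.
Gradient magnitude |∇z| = √(a² + b²) = √(0.05187 + 0.03333) = 0.29190.
True dip = arctan(0.29190) = 16.3°, dipping toward NW (azimuth ≈ 309°).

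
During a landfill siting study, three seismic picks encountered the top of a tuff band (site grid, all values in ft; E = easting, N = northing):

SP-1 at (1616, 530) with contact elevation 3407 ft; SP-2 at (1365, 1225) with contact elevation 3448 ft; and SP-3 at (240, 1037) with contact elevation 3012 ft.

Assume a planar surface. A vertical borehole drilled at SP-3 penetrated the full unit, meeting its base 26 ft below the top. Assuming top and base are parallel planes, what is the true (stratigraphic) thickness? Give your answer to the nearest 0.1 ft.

Two edge vectors: SP-1→SP-2 = (-251, 695, 41), SP-1→SP-3 = (-1376, 507, -395).
Normal n = (SP-1→SP-2) × (SP-1→SP-3) = (-295312, -155561, 829063).
So ∂z/∂E = −n_x/n_z = 0.35620 and ∂z/∂N = −n_y/n_z = 0.18763.
|∇z| = √(a²+b²) = 0.40260, so dip δ = arctan(0.40260) = 21.93°.
True thickness = vertical thickness × cos δ = 26 × cos 21.93° = 24.1 ft.

24.1 ft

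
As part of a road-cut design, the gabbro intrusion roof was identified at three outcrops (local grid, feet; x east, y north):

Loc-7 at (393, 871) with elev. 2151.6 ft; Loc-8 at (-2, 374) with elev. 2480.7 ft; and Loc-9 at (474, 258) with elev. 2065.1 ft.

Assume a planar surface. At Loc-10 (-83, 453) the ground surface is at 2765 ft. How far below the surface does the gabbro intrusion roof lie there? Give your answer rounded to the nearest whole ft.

Two edge vectors: Loc-7→Loc-8 = (-395, -497, 329.1), Loc-7→Loc-9 = (81, -613, -86.5).
Normal n = (Loc-7→Loc-8) × (Loc-7→Loc-9) = (244728.8, -7510.4, 282392).
So ∂z/∂x = −n_x/n_z = −0.86663 and ∂z/∂y = −n_y/n_z = 0.02660.
Intercept c from Loc-7: 2151.6 + 340.58 − 23.16 = 2469.02.
At (-83, 453): z_contact = 71.9 + 12.0 + 2469.02 = 2553.0 ft.
Depth below ground = 2765 − 2553.0 = 212 ft.

212 ft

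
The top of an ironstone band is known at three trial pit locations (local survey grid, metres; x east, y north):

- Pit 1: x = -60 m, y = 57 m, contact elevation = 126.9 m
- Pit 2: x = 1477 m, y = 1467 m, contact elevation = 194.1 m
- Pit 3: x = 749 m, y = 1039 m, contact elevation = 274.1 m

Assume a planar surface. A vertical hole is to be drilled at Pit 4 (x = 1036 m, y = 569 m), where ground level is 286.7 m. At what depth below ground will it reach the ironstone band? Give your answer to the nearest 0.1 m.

Two edge vectors: Pit 1→Pit 2 = (1537, 1410, 67.2), Pit 1→Pit 3 = (809, 982, 147.2).
Normal n = (Pit 1→Pit 2) × (Pit 1→Pit 3) = (141561.6, -171881.6, 368644).
So ∂z/∂x = −n_x/n_z = −0.384006 and ∂z/∂y = −n_y/n_z = 0.466254.
Intercept c from Pit 1: 126.9 − 23.04 − 26.58 = 77.28.
At (1036, 569): z_contact = −397.83 + 265.30 + 77.28 = -55.25 m.
Depth below ground = 286.7 − (-55.25) = 341.9 m.

341.9 m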